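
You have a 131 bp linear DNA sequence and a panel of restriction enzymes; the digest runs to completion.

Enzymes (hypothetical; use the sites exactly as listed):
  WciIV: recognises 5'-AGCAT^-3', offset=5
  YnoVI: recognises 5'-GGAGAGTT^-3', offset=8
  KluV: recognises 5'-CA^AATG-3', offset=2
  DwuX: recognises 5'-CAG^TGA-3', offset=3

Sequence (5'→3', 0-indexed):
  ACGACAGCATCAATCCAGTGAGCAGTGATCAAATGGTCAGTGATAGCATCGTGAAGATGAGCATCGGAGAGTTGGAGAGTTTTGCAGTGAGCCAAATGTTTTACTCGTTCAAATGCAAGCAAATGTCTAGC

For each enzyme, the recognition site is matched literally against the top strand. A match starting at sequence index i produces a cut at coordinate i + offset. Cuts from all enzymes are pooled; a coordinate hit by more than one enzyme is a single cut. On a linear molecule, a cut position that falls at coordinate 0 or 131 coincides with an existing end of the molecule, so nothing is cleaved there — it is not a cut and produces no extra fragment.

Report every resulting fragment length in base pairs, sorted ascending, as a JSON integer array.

[6,6,7,7,8,8,9,9,9,10,10,10,15,17]

Site scan:
  WciIV (AGCAT, off=5): starts [5, 44, 59] → cuts [10, 49, 64]
  YnoVI (GGAGAGTT, off=8): starts [65, 73] → cuts [73, 81]
  KluV (CAAATG, off=2): starts [29, 92, 109, 119] → cuts [31, 94, 111, 121]
  DwuX (CAGTGA, off=3): starts [15, 22, 37, 84] → cuts [18, 25, 40, 87]

Pooled cuts: [10, 18, 25, 31, 40, 49, 64, 73, 81, 87, 94, 111, 121]

Fragment lengths:
  [0,10): 10 bp
  [10,18): 8 bp
  [18,25): 7 bp
  [25,31): 6 bp
  [31,40): 9 bp
  [40,49): 9 bp
  [49,64): 15 bp
  [64,73): 9 bp
  [73,81): 8 bp
  [81,87): 6 bp
  [87,94): 7 bp
  [94,111): 17 bp
  [111,121): 10 bp
  [121,131): 10 bp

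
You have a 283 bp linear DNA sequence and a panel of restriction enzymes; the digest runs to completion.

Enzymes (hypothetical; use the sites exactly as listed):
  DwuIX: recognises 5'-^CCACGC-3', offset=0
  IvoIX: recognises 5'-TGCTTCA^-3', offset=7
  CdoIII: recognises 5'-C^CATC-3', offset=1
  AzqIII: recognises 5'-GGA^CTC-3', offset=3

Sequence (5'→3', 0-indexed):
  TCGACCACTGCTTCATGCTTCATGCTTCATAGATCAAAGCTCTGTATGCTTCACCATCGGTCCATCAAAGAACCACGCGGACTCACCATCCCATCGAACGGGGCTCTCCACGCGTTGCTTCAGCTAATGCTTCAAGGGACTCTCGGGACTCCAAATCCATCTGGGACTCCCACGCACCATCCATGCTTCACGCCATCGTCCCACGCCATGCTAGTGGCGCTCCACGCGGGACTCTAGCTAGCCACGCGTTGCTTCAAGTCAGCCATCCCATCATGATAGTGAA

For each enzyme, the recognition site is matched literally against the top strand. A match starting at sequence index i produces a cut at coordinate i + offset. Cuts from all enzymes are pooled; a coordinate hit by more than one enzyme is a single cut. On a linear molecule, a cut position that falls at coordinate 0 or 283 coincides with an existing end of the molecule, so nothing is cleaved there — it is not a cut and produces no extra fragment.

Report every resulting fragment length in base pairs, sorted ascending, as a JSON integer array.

[1,3,3,5,5,5,5,7,7,7,7,8,8,9,9,9,9,10,10,10,12,13,15,15,15,15,16,21,24]

Site scan:
  DwuIX (CCACGC, off=0): starts [72, 107, 169, 200, 221, 241] → cuts [72, 107, 169, 200, 221, 241]
  IvoIX (TGCTTCA, off=7): starts [8, 15, 22, 46, 115, 127, 183, 249] → cuts [15, 22, 29, 53, 122, 134, 190, 256]
  CdoIII (CCATC, off=1): starts [53, 61, 85, 90, 156, 176, 192, 262, 267] → cuts [54, 62, 86, 91, 157, 177, 193, 263, 268]
  AzqIII (GGACTC, off=3): starts [78, 136, 145, 163, 228] → cuts [81, 139, 148, 166, 231]

Pooled cuts: [15, 22, 29, 53, 54, 62, 72, 81, 86, 91, 107, 122, 134, 139, 148, 157, 166, 169, 177, 190, 193, 200, 221, 231, 241, 256, 263, 268]

Fragment lengths:
  [0,15): 15 bp
  [15,22): 7 bp
  [22,29): 7 bp
  [29,53): 24 bp
  [53,54): 1 bp
  [54,62): 8 bp
  [62,72): 10 bp
  [72,81): 9 bp
  [81,86): 5 bp
  [86,91): 5 bp
  [91,107): 16 bp
  [107,122): 15 bp
  [122,134): 12 bp
  [134,139): 5 bp
  [139,148): 9 bp
  [148,157): 9 bp
  [157,166): 9 bp
  [166,169): 3 bp
  [169,177): 8 bp
  [177,190): 13 bp
  [190,193): 3 bp
  [193,200): 7 bp
  [200,221): 21 bp
  [221,231): 10 bp
  [231,241): 10 bp
  [241,256): 15 bp
  [256,263): 7 bp
  [263,268): 5 bp
  [268,283): 15 bp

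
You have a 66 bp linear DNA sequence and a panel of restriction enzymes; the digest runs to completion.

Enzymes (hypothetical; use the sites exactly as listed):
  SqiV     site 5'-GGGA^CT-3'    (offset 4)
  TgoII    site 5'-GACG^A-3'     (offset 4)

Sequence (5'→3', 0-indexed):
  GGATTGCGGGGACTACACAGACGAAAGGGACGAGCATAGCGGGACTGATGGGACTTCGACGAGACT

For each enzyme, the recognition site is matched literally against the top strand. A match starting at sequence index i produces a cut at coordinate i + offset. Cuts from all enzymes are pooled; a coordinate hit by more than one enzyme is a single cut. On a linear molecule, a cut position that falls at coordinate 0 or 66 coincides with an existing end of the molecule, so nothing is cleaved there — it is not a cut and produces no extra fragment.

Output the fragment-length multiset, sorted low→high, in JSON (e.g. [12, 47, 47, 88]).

Per-enzyme occurrences:
  SqiV (GGGACT, off=4): starts [8, 40, 49] → cuts [12, 44, 53]
  TgoII (GACGA, off=4): starts [19, 28, 57] → cuts [23, 32, 61]

All cut coordinates (distinct, sorted): [12, 23, 32, 44, 53, 61]

Fragments:
  [0,12): 12 bp
  [12,23): 11 bp
  [23,32): 9 bp
  [32,44): 12 bp
  [44,53): 9 bp
  [53,61): 8 bp
  [61,66): 5 bp

[5,8,9,9,11,12,12]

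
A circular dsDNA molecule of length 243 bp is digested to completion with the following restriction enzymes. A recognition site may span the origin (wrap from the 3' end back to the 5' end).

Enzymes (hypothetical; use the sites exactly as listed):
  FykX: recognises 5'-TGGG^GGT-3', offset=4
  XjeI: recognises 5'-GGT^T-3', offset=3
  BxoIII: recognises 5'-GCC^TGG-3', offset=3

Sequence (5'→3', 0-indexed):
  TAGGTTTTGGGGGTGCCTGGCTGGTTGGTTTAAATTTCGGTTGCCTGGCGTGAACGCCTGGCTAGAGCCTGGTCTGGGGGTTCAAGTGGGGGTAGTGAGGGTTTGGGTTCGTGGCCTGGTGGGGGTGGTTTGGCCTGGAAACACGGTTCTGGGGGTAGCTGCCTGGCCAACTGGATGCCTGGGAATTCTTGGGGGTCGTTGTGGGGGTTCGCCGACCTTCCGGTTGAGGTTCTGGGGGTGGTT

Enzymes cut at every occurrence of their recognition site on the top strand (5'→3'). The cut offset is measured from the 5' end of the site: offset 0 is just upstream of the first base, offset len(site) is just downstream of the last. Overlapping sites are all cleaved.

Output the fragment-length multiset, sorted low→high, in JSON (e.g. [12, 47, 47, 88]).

[3,3,4,4,6,6,6,6,6,6,6,6,6,6,7,8,8,9,9,10,11,12,12,12,12,13,14,16,16]

Per-enzyme occurrences:
  FykX (TGGGGGT, off=4): starts [7, 74, 86, 119, 149, 189, 201, 232] → cuts [11, 78, 90, 123, 153, 193, 205, 236]
  XjeI (GGTT, off=3): starts [2, 22, 26, 38, 78, 99, 105, 126, 144, 205, 221, 227, 239] → cuts [5, 25, 29, 41, 81, 102, 108, 129, 147, 208, 224, 230, 242]
  BxoIII (GCCTGG, off=3): starts [14, 42, 55, 66, 113, 132, 160, 176] → cuts [17, 45, 58, 69, 116, 135, 163, 179]

Pooled cuts: [5, 11, 17, 25, 29, 41, 45, 58, 69, 78, 81, 90, 102, 108, 116, 123, 129, 135, 147, 153, 163, 179, 193, 205, 208, 224, 230, 236, 242]

Fragments:
  5→11: 6 bp
  11→17: 6 bp
  17→25: 8 bp
  25→29: 4 bp
  29→41: 12 bp
  41→45: 4 bp
  45→58: 13 bp
  58→69: 11 bp
  69→78: 9 bp
  78→81: 3 bp
  81→90: 9 bp
  90→102: 12 bp
  102→108: 6 bp
  108→116: 8 bp
  116→123: 7 bp
  123→129: 6 bp
  129→135: 6 bp
  135→147: 12 bp
  147→153: 6 bp
  153→163: 10 bp
  163→179: 16 bp
  179→193: 14 bp
  193→205: 12 bp
  205→208: 3 bp
  208→224: 16 bp
  224→230: 6 bp
  230→236: 6 bp
  236→242: 6 bp
  242→5 (wrap): 243-242+5 = 6 bp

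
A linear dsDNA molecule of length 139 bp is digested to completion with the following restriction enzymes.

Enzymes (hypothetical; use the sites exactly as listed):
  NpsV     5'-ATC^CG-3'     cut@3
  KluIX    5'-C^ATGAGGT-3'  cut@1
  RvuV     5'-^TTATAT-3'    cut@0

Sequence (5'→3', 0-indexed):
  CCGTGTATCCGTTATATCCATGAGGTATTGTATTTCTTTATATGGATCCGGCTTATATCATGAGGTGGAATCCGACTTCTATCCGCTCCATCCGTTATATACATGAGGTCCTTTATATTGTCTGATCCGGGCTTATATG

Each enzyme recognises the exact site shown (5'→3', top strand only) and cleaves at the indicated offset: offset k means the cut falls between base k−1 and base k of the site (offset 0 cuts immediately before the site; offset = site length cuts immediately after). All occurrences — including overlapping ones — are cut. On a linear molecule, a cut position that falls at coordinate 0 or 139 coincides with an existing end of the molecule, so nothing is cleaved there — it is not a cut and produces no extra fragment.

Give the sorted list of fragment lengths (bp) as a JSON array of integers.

Scan for sites:
  NpsV ATCCG/3: at [6, 45, 69, 80, 89, 124] ⇒ [9, 48, 72, 83, 92, 127]
  KluIX CATGAGGT/1: at [18, 58, 101] ⇒ [19, 59, 102]
  RvuV TTATAT/0: at [11, 37, 52, 94, 112, 132] ⇒ [11, 37, 52, 94, 112, 132]

All cut coordinates (distinct, sorted): [9, 11, 19, 37, 48, 52, 59, 72, 83, 92, 94, 102, 112, 127, 132]

Fragment lengths:
  [0,9): 9 bp
  [9,11): 2 bp
  [11,19): 8 bp
  [19,37): 18 bp
  [37,48): 11 bp
  [48,52): 4 bp
  [52,59): 7 bp
  [59,72): 13 bp
  [72,83): 11 bp
  [83,92): 9 bp
  [92,94): 2 bp
  [94,102): 8 bp
  [102,112): 10 bp
  [112,127): 15 bp
  [127,132): 5 bp
  [132,139): 7 bp

[2,2,4,5,7,7,8,8,9,9,10,11,11,13,15,18]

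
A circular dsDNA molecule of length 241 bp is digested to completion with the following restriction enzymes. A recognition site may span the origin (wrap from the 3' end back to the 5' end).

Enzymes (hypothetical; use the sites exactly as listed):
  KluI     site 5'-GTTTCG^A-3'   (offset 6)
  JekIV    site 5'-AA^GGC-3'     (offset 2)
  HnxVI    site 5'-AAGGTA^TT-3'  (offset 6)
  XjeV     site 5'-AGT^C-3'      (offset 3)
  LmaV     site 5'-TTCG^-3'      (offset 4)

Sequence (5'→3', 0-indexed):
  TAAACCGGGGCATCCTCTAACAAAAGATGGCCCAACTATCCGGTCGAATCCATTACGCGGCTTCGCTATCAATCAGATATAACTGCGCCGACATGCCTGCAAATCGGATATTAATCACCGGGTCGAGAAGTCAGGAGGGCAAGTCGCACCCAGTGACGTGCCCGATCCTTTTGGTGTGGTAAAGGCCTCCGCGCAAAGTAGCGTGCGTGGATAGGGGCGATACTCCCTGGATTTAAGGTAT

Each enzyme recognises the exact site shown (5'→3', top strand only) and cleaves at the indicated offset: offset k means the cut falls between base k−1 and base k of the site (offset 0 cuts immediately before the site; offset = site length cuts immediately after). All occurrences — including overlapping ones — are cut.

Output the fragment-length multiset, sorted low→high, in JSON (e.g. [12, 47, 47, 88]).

Scan for sites:
  KluI (GTTTCGA, off=6): no sites
  JekIV (AAGGC, off=2): starts [181] → cuts [183]
  HnxVI (AAGGTATT, off=6): starts [234] → cuts [240]
  XjeV (AGTC, off=3): starts [128, 141] → cuts [131, 144]
  LmaV (TTCG, off=4): starts [61] → cuts [65]

Pooled cuts: [65, 131, 144, 183, 240]

Fragments:
  65→131: 66 bp
  131→144: 13 bp
  144→183: 39 bp
  183→240: 57 bp
  240→65 (wrap): 241-240+65 = 66 bp

[13,39,57,66,66]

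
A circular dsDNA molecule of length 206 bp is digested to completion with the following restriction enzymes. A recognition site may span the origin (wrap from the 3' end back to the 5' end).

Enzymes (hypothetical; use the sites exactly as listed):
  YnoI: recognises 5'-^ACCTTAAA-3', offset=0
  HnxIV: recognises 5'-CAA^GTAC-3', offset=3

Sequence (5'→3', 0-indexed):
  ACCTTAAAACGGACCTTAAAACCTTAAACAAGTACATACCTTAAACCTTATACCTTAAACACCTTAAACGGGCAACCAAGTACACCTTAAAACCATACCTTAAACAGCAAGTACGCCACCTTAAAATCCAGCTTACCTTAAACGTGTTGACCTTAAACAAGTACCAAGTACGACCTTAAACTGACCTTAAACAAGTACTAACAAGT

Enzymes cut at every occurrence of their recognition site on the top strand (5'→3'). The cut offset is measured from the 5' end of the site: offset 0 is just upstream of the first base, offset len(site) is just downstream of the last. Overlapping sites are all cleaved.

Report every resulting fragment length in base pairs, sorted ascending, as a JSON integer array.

Per-enzyme occurrences:
  YnoI (ACCTTAAA, off=0): starts [0, 12, 20, 37, 51, 60, 83, 96, 117, 134, 149, 172, 183] → cuts [0, 12, 20, 37, 51, 60, 83, 96, 117, 134, 149, 172, 183]
  HnxIV (CAAGTAC, off=3): starts [28, 76, 107, 157, 164, 191, 201] → cuts [31, 79, 110, 160, 167, 194, 204]

All cut coordinates (distinct, sorted): [0, 12, 20, 31, 37, 51, 60, 79, 83, 96, 110, 117, 134, 149, 160, 167, 172, 183, 194, 204]

Fragment lengths:
  0→12: 12 bp
  12→20: 8 bp
  20→31: 11 bp
  31→37: 6 bp
  37→51: 14 bp
  51→60: 9 bp
  60→79: 19 bp
  79→83: 4 bp
  83→96: 13 bp
  96→110: 14 bp
  110→117: 7 bp
  117→134: 17 bp
  134→149: 15 bp
  149→160: 11 bp
  160→167: 7 bp
  167→172: 5 bp
  172→183: 11 bp
  183→194: 11 bp
  194→204: 10 bp
  204→0 (wrap): 206-204+0 = 2 bp

[2,4,5,6,7,7,8,9,10,11,11,11,11,12,13,14,14,15,17,19]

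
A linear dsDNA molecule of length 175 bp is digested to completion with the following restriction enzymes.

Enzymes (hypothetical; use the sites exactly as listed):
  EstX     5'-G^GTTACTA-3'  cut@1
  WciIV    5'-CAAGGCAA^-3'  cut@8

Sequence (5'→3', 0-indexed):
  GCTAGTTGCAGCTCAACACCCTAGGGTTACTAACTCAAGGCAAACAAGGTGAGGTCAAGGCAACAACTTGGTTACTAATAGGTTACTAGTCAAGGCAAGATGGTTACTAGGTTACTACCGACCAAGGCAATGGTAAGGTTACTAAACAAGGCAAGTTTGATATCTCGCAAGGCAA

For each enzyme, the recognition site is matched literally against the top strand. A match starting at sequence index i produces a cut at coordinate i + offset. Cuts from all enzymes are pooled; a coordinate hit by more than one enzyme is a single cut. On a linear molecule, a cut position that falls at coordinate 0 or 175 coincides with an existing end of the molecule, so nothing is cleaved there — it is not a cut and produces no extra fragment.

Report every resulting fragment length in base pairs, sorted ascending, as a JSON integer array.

[4,7,7,8,11,17,17,18,20,20,21,25]

Site scan:
  EstX GGTTACTA/1: at [24, 69, 80, 101, 109, 136] ⇒ [25, 70, 81, 102, 110, 137]
  WciIV CAAGGCAA/8: at [35, 55, 90, 122, 146, 167] ⇒ [43, 63, 98, 130, 154] (position 175 is a terminus of the linear molecule — no cut)

All cut coordinates (distinct, sorted): [25, 43, 63, 70, 81, 98, 102, 110, 130, 137, 154]

Fragments:
  [0,25): 25 bp
  [25,43): 18 bp
  [43,63): 20 bp
  [63,70): 7 bp
  [70,81): 11 bp
  [81,98): 17 bp
  [98,102): 4 bp
  [102,110): 8 bp
  [110,130): 20 bp
  [130,137): 7 bp
  [137,154): 17 bp
  [154,175): 21 bp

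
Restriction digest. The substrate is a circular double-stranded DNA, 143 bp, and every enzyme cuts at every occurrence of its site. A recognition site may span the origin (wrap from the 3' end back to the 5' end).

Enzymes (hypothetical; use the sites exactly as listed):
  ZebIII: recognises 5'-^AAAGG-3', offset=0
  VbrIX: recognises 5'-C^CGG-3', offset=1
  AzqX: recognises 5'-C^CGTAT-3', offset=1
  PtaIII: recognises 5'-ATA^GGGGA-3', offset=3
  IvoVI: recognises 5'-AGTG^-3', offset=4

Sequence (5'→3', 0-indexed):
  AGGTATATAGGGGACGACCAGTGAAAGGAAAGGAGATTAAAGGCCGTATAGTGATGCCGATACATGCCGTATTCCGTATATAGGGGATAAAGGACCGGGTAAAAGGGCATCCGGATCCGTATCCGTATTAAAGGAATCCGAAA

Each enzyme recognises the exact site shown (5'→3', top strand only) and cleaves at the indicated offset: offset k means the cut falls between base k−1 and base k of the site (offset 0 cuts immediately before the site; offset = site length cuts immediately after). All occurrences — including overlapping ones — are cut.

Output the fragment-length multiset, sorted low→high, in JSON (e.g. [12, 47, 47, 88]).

[5,6,6,6,6,6,6,7,7,8,9,10,10,11,12,14,14]

Per-enzyme occurrences:
  ZebIII AAAGG/0: at [23, 28, 38, 88, 101, 129, 141] ⇒ [23, 28, 38, 88, 101, 129, 141]
  VbrIX CCGG/1: at [94, 110] ⇒ [95, 111]
  AzqX CCGTAT/1: at [43, 66, 73, 116, 122] ⇒ [44, 67, 74, 117, 123]
  PtaIII ATAGGGGA/3: at [6, 79] ⇒ [9, 82]
  IvoVI AGTG/4: at [19, 49] ⇒ [23, 53]

All cut coordinates (distinct, sorted): [9, 23, 28, 38, 44, 53, 67, 74, 82, 88, 95, 101, 111, 117, 123, 129, 141]

Fragments:
  9→23: 14 bp
  23→28: 5 bp
  28→38: 10 bp
  38→44: 6 bp
  44→53: 9 bp
  53→67: 14 bp
  67→74: 7 bp
  74→82: 8 bp
  82→88: 6 bp
  88→95: 7 bp
  95→101: 6 bp
  101→111: 10 bp
  111→117: 6 bp
  117→123: 6 bp
  123→129: 6 bp
  129→141: 12 bp
  141→9 (wrap): 143-141+9 = 11 bp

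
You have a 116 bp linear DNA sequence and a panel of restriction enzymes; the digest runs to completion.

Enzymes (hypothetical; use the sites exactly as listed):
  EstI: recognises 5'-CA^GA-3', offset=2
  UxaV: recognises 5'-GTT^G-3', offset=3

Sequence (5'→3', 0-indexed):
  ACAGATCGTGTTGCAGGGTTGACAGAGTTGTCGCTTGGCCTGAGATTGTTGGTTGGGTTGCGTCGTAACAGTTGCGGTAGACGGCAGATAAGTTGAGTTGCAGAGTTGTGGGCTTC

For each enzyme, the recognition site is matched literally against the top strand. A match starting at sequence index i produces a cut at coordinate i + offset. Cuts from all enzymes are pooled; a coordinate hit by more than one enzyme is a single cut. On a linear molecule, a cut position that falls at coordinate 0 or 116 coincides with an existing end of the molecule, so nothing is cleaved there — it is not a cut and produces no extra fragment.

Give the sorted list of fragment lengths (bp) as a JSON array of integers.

[3,3,4,4,5,5,5,5,8,8,9,9,13,14,21]

Per-enzyme occurrences:
  EstI (CAGA, off=2): starts [1, 22, 84, 100] → cuts [3, 24, 86, 102]
  UxaV (GTTG, off=3): starts [9, 17, 26, 47, 51, 56, 70, 91, 96, 104] → cuts [12, 20, 29, 50, 54, 59, 73, 94, 99, 107]

Pooled cuts: [3, 12, 20, 24, 29, 50, 54, 59, 73, 86, 94, 99, 102, 107]

Fragments:
  [0,3): 3 bp
  [3,12): 9 bp
  [12,20): 8 bp
  [20,24): 4 bp
  [24,29): 5 bp
  [29,50): 21 bp
  [50,54): 4 bp
  [54,59): 5 bp
  [59,73): 14 bp
  [73,86): 13 bp
  [86,94): 8 bp
  [94,99): 5 bp
  [99,102): 3 bp
  [102,107): 5 bp
  [107,116): 9 bp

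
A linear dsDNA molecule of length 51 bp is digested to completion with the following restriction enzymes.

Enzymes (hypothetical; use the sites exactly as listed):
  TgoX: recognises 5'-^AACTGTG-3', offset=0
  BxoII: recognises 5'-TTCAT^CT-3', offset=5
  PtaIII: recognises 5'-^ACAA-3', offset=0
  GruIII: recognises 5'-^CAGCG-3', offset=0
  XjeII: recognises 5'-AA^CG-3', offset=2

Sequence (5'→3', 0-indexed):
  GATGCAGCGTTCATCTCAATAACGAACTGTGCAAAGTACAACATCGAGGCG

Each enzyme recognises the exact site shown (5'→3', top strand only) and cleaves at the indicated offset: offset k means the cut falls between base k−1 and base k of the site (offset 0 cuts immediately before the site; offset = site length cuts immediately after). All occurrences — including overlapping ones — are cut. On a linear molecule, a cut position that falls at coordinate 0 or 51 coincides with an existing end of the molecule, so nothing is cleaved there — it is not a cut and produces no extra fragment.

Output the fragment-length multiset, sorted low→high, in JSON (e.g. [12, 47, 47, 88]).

[2,4,8,10,13,14]

Site scan:
  TgoX AACTGTG/0: at [24] ⇒ [24]
  BxoII TTCATCT/5: at [9] ⇒ [14]
  PtaIII ACAA/0: at [37] ⇒ [37]
  GruIII CAGCG/0: at [4] ⇒ [4]
  XjeII AACG/2: at [20] ⇒ [22]

All cut coordinates (distinct, sorted): [4, 14, 22, 24, 37]

Fragment lengths:
  [0,4): 4 bp
  [4,14): 10 bp
  [14,22): 8 bp
  [22,24): 2 bp
  [24,37): 13 bp
  [37,51): 14 bp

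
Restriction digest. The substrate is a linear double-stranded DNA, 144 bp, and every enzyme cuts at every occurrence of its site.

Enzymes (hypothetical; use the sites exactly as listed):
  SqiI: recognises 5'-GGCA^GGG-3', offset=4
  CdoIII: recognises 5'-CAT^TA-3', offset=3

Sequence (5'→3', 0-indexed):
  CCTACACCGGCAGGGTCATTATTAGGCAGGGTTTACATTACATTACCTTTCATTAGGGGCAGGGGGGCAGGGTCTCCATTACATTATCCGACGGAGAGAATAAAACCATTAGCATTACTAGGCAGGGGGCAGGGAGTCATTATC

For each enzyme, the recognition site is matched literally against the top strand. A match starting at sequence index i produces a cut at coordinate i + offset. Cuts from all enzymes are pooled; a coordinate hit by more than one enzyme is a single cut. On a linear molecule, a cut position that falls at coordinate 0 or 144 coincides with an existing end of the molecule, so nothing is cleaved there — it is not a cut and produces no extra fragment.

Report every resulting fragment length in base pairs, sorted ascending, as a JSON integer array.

[4,5,5,6,7,7,8,8,9,9,9,10,10,10,12,25]

Scan for sites:
  SqiI (GGCAGGG, off=4): starts [8, 24, 57, 65, 120, 127] → cuts [12, 28, 61, 69, 124, 131]
  CdoIII (CATTA, off=3): starts [16, 35, 40, 50, 76, 81, 106, 112, 137] → cuts [19, 38, 43, 53, 79, 84, 109, 115, 140]

Pooled cuts: [12, 19, 28, 38, 43, 53, 61, 69, 79, 84, 109, 115, 124, 131, 140]

Fragments:
  [0,12): 12 bp
  [12,19): 7 bp
  [19,28): 9 bp
  [28,38): 10 bp
  [38,43): 5 bp
  [43,53): 10 bp
  [53,61): 8 bp
  [61,69): 8 bp
  [69,79): 10 bp
  [79,84): 5 bp
  [84,109): 25 bp
  [109,115): 6 bp
  [115,124): 9 bp
  [124,131): 7 bp
  [131,140): 9 bp
  [140,144): 4 bp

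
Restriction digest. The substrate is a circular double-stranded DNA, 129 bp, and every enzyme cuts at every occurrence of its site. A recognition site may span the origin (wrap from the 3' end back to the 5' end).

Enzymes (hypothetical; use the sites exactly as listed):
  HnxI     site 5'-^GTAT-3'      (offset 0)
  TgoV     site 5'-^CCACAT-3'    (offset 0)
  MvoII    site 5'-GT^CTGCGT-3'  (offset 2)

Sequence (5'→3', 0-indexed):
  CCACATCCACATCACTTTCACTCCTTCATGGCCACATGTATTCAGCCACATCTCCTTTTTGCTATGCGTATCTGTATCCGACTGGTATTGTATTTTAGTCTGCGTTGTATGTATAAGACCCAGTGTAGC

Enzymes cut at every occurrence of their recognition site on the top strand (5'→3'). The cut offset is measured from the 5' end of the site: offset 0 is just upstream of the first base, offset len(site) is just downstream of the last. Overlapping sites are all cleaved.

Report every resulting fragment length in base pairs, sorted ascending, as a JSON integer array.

[4,5,6,6,6,7,8,10,11,19,22,25]

Per-enzyme occurrences:
  HnxI (GTAT, off=0): starts [37, 67, 73, 84, 89, 106, 110] → cuts [37, 67, 73, 84, 89, 106, 110]
  TgoV (CCACAT, off=0): starts [0, 6, 31, 45] → cuts [0, 6, 31, 45]
  MvoII (GTCTGCGT, off=2): starts [97] → cuts [99]

Pooled cuts: [0, 6, 31, 37, 45, 67, 73, 84, 89, 99, 106, 110]

Fragment lengths:
  0→6: 6 bp
  6→31: 25 bp
  31→37: 6 bp
  37→45: 8 bp
  45→67: 22 bp
  67→73: 6 bp
  73→84: 11 bp
  84→89: 5 bp
  89→99: 10 bp
  99→106: 7 bp
  106→110: 4 bp
  110→0 (wrap): 129-110+0 = 19 bp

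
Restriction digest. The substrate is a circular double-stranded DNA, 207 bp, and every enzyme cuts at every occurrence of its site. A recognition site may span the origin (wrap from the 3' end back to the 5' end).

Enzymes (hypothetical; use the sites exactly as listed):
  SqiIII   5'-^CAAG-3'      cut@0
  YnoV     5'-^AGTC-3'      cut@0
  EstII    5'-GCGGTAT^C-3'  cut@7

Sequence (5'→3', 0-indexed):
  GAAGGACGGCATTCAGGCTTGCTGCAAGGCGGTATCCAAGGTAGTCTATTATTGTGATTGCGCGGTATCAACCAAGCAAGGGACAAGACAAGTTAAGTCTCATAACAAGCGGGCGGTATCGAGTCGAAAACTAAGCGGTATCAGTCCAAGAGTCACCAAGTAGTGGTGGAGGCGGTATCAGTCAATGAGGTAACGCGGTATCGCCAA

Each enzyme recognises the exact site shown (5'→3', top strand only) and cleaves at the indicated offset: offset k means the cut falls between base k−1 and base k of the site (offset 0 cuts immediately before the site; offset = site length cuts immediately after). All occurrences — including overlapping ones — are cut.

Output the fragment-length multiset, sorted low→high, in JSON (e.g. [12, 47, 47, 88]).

Per-enzyme occurrences:
  SqiIII (CAAG, off=0): starts [24, 36, 72, 76, 83, 88, 105, 146, 156, 204] → cuts [24, 36, 72, 76, 83, 88, 105, 146, 156, 204]
  YnoV (AGTC, off=0): starts [42, 95, 121, 142, 150, 179] → cuts [42, 95, 121, 142, 150, 179]
  EstII (GCGGTATC, off=7): starts [28, 61, 112, 134, 171, 194] → cuts [35, 68, 119, 141, 178, 201]

Pooled cuts: [24, 35, 36, 42, 68, 72, 76, 83, 88, 95, 105, 119, 121, 141, 142, 146, 150, 156, 178, 179, 201, 204]

Fragment lengths:
  24→35: 11 bp
  35→36: 1 bp
  36→42: 6 bp
  42→68: 26 bp
  68→72: 4 bp
  72→76: 4 bp
  76→83: 7 bp
  83→88: 5 bp
  88→95: 7 bp
  95→105: 10 bp
  105→119: 14 bp
  119→121: 2 bp
  121→141: 20 bp
  141→142: 1 bp
  142→146: 4 bp
  146→150: 4 bp
  150→156: 6 bp
  156→178: 22 bp
  178→179: 1 bp
  179→201: 22 bp
  201→204: 3 bp
  204→24 (wrap): 207-204+24 = 27 bp

[1,1,1,2,3,4,4,4,4,5,6,6,7,7,10,11,14,20,22,22,26,27]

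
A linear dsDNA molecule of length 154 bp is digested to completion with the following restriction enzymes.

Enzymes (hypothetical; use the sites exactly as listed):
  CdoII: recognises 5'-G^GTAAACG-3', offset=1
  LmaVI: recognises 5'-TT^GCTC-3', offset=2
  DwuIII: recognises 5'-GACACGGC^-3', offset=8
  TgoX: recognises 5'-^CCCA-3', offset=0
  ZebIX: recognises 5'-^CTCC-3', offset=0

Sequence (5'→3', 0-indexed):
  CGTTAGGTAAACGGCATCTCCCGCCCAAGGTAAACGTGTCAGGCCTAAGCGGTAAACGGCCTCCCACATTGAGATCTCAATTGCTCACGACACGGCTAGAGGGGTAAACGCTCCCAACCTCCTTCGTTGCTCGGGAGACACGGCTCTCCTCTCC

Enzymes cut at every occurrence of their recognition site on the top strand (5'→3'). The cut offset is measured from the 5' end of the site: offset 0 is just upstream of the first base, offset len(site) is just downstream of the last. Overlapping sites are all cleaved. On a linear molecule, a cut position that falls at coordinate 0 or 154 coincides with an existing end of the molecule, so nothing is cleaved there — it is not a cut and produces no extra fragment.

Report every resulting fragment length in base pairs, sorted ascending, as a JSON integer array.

Site scan:
  CdoII (GGTAAACG, off=1): starts [5, 28, 50, 102] → cuts [6, 29, 51, 103]
  LmaVI (TTGCTC, off=2): starts [80, 126] → cuts [82, 128]
  DwuIII (GACACGGC, off=8): starts [88, 136] → cuts [96, 144]
  TgoX (CCCA, off=0): starts [23, 62, 112] → cuts [23, 62, 112]
  ZebIX (CTCC, off=0): starts [17, 60, 110, 118, 145, 150] → cuts [17, 60, 110, 118, 145, 150]

All cut coordinates (distinct, sorted): [6, 17, 23, 29, 51, 60, 62, 82, 96, 103, 110, 112, 118, 128, 144, 145, 150]

Fragment lengths:
  [0,6): 6 bp
  [6,17): 11 bp
  [17,23): 6 bp
  [23,29): 6 bp
  [29,51): 22 bp
  [51,60): 9 bp
  [60,62): 2 bp
  [62,82): 20 bp
  [82,96): 14 bp
  [96,103): 7 bp
  [103,110): 7 bp
  [110,112): 2 bp
  [112,118): 6 bp
  [118,128): 10 bp
  [128,144): 16 bp
  [144,145): 1 bp
  [145,150): 5 bp
  [150,154): 4 bp

[1,2,2,4,5,6,6,6,6,7,7,9,10,11,14,16,20,22]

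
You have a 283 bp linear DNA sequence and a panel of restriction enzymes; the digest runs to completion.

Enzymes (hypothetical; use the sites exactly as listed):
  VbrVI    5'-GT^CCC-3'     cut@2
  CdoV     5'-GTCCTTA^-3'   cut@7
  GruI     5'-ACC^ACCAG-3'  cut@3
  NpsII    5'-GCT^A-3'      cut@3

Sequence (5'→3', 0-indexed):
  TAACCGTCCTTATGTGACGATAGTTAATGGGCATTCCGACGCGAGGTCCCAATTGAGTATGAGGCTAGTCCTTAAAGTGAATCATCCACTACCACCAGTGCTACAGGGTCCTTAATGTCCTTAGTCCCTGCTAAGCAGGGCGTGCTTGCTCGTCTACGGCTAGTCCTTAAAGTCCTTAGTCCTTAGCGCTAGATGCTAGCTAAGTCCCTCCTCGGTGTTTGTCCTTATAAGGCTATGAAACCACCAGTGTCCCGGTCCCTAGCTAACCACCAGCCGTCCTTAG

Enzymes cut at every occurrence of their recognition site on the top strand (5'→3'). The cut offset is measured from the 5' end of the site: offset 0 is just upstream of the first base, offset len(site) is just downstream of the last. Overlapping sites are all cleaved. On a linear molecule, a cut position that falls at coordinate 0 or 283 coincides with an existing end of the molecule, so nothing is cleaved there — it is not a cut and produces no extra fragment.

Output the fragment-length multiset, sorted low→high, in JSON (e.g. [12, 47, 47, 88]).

[1,2,4,4,4,5,6,7,7,7,7,8,8,8,8,8,9,9,9,12,12,14,19,19,22,29,35]

Scan for sites:
  VbrVI GTCCC/2: at [45, 123, 203, 248, 254] ⇒ [47, 125, 205, 250, 256]
  CdoV GTCCTTA/7: at [5, 67, 107, 116, 162, 171, 178, 220, 275] ⇒ [12, 74, 114, 123, 169, 178, 185, 227, 282]
  GruI ACCACCAG/3: at [90, 239, 265] ⇒ [93, 242, 268]
  NpsII GCTA/3: at [63, 99, 129, 158, 187, 194, 198, 231, 261] ⇒ [66, 102, 132, 161, 190, 197, 201, 234, 264]

All cut coordinates (distinct, sorted): [12, 47, 66, 74, 93, 102, 114, 123, 125, 132, 161, 169, 178, 185, 190, 197, 201, 205, 227, 234, 242, 250, 256, 264, 268, 282]

Fragment lengths:
  [0,12): 12 bp
  [12,47): 35 bp
  [47,66): 19 bp
  [66,74): 8 bp
  [74,93): 19 bp
  [93,102): 9 bp
  [102,114): 12 bp
  [114,123): 9 bp
  [123,125): 2 bp
  [125,132): 7 bp
  [132,161): 29 bp
  [161,169): 8 bp
  [169,178): 9 bp
  [178,185): 7 bp
  [185,190): 5 bp
  [190,197): 7 bp
  [197,201): 4 bp
  [201,205): 4 bp
  [205,227): 22 bp
  [227,234): 7 bp
  [234,242): 8 bp
  [242,250): 8 bp
  [250,256): 6 bp
  [256,264): 8 bp
  [264,268): 4 bp
  [268,282): 14 bp
  [282,283): 1 bp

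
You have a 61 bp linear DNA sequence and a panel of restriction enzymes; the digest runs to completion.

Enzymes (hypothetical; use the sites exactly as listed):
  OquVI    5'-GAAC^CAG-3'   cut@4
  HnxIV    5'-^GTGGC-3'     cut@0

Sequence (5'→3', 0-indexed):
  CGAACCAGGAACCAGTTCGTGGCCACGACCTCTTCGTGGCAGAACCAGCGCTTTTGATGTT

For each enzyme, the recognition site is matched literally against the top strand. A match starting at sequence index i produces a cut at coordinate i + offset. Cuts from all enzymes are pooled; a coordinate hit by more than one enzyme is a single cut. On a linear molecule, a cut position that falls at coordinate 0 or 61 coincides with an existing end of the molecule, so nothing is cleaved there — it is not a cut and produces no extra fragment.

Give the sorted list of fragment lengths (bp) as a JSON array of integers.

[5,6,7,10,16,17]

Per-enzyme occurrences:
  OquVI (GAACCAG, off=4): starts [1, 8, 41] → cuts [5, 12, 45]
  HnxIV (GTGGC, off=0): starts [18, 35] → cuts [18, 35]

Pooled cuts: [5, 12, 18, 35, 45]

Fragments:
  [0,5): 5 bp
  [5,12): 7 bp
  [12,18): 6 bp
  [18,35): 17 bp
  [35,45): 10 bp
  [45,61): 16 bp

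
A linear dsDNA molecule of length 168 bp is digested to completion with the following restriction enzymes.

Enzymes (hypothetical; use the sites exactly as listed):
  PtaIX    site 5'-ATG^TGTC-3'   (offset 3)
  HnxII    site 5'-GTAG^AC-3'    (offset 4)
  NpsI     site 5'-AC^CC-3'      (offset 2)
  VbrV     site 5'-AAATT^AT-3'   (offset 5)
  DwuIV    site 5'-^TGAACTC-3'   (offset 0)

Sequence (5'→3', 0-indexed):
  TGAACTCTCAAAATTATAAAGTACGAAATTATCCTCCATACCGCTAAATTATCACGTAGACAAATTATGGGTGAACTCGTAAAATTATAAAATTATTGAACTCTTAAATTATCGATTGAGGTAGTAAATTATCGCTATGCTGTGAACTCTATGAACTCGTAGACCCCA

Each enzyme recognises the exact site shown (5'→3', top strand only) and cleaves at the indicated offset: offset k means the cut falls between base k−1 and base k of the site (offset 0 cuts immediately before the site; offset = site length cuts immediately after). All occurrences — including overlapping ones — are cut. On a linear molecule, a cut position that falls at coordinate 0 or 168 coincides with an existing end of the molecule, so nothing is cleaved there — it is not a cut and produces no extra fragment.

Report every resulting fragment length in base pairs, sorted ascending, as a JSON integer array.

Site scan:
  PtaIX (ATGTGTC, off=3): no sites
  HnxII GTAGAC/4: at [55, 158] ⇒ [59, 162]
  NpsI ACCC/2: at [162] ⇒ [164]
  VbrV AAATTAT/5: at [10, 25, 45, 61, 81, 89, 105, 125] ⇒ [15, 30, 50, 66, 86, 94, 110, 130]
  DwuIV TGAACTC/0: at [0, 71, 96, 142, 151] ⇒ [71, 96, 142, 151] (position 0 is a terminus of the linear molecule — no cut)

All cut coordinates (distinct, sorted): [15, 30, 50, 59, 66, 71, 86, 94, 96, 110, 130, 142, 151, 162, 164]

Fragments:
  [0,15): 15 bp
  [15,30): 15 bp
  [30,50): 20 bp
  [50,59): 9 bp
  [59,66): 7 bp
  [66,71): 5 bp
  [71,86): 15 bp
  [86,94): 8 bp
  [94,96): 2 bp
  [96,110): 14 bp
  [110,130): 20 bp
  [130,142): 12 bp
  [142,151): 9 bp
  [151,162): 11 bp
  [162,164): 2 bp
  [164,168): 4 bp

[2,2,4,5,7,8,9,9,11,12,14,15,15,15,20,20]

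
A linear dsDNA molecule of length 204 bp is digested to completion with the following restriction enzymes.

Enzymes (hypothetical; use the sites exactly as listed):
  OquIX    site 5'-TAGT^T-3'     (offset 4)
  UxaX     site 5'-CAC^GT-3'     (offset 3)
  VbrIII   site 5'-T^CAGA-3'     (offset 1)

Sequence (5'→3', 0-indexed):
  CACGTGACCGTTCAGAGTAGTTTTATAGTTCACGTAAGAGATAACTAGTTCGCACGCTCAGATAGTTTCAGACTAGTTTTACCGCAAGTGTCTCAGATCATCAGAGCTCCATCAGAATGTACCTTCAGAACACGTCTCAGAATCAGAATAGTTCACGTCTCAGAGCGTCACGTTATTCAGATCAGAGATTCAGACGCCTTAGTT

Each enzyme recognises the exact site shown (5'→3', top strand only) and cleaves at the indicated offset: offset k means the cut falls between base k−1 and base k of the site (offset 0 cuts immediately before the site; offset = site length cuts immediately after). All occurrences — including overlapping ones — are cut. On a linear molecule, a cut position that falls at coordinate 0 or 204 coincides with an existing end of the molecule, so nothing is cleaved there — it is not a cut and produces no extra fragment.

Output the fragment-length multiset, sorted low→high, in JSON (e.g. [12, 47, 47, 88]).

Scan for sites:
  OquIX TAGTT/4: at [17, 25, 45, 62, 73, 148, 199] ⇒ [21, 29, 49, 66, 77, 152, 203]
  UxaX CACGT/3: at [0, 30, 130, 153, 168] ⇒ [3, 33, 133, 156, 171]
  VbrIII TCAGA/1: at [11, 57, 67, 92, 100, 111, 124, 136, 142, 159, 176, 181, 189] ⇒ [12, 58, 68, 93, 101, 112, 125, 137, 143, 160, 177, 182, 190]

All cut coordinates (distinct, sorted): [3, 12, 21, 29, 33, 49, 58, 66, 68, 77, 93, 101, 112, 125, 133, 137, 143, 152, 156, 160, 171, 177, 182, 190, 203]

Fragment lengths:
  [0,3): 3 bp
  [3,12): 9 bp
  [12,21): 9 bp
  [21,29): 8 bp
  [29,33): 4 bp
  [33,49): 16 bp
  [49,58): 9 bp
  [58,66): 8 bp
  [66,68): 2 bp
  [68,77): 9 bp
  [77,93): 16 bp
  [93,101): 8 bp
  [101,112): 11 bp
  [112,125): 13 bp
  [125,133): 8 bp
  [133,137): 4 bp
  [137,143): 6 bp
  [143,152): 9 bp
  [152,156): 4 bp
  [156,160): 4 bp
  [160,171): 11 bp
  [171,177): 6 bp
  [177,182): 5 bp
  [182,190): 8 bp
  [190,203): 13 bp
  [203,204): 1 bp

[1,2,3,4,4,4,4,5,6,6,8,8,8,8,8,9,9,9,9,9,11,11,13,13,16,16]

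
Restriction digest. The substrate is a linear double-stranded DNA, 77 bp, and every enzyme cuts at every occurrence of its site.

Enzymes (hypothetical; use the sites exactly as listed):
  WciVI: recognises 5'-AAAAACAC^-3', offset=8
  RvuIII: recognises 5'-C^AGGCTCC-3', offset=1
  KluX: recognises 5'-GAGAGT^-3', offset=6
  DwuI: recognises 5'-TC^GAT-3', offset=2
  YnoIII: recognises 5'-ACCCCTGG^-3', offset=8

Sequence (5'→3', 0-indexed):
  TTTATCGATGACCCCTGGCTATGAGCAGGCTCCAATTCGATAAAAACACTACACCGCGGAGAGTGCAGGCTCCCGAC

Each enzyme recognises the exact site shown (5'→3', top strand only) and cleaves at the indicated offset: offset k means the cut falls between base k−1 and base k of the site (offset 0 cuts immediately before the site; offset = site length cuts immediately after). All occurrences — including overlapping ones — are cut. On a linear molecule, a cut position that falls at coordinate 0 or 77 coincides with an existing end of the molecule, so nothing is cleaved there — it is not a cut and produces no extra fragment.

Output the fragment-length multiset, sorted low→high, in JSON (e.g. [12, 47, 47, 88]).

Per-enzyme occurrences:
  WciVI (AAAAACAC, off=8): starts [41] → cuts [49]
  RvuIII (CAGGCTCC, off=1): starts [25, 65] → cuts [26, 66]
  KluX (GAGAGT, off=6): starts [58] → cuts [64]
  DwuI (TCGAT, off=2): starts [4, 36] → cuts [6, 38]
  YnoIII (ACCCCTGG, off=8): starts [10] → cuts [18]

Pooled cuts: [6, 18, 26, 38, 49, 64, 66]

Fragments:
  [0,6): 6 bp
  [6,18): 12 bp
  [18,26): 8 bp
  [26,38): 12 bp
  [38,49): 11 bp
  [49,64): 15 bp
  [64,66): 2 bp
  [66,77): 11 bp

[2,6,8,11,11,12,12,15]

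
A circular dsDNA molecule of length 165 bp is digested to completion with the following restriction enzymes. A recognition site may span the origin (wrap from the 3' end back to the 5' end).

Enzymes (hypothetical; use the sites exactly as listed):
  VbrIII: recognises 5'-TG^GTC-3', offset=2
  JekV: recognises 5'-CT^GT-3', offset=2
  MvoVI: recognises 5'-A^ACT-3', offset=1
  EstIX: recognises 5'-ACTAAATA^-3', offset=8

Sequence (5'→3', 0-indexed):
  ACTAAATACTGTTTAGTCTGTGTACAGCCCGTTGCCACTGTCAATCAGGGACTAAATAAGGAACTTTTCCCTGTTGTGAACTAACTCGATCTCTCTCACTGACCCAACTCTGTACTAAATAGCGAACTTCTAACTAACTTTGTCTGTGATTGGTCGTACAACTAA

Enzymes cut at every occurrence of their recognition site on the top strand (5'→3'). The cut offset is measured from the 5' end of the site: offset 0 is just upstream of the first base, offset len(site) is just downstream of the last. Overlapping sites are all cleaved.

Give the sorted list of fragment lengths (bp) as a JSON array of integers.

[2,4,4,4,4,5,5,7,7,7,8,8,9,9,10,10,19,20,23]

Site scan:
  VbrIII TGGTC/2: at [150] ⇒ [152]
  JekV CTGT/2: at [8, 17, 37, 70, 109, 143] ⇒ [10, 19, 39, 72, 111, 145]
  MvoVI AACT/1: at [61, 78, 82, 105, 124, 131, 135, 159, 164] ⇒ [0, 62, 79, 83, 106, 125, 132, 136, 160]
  EstIX ACTAAATA/8: at [0, 50, 113] ⇒ [8, 58, 121]

All cut coordinates (distinct, sorted): [0, 8, 10, 19, 39, 58, 62, 72, 79, 83, 106, 111, 121, 125, 132, 136, 145, 152, 160]

Fragment lengths:
  0→8: 8 bp
  8→10: 2 bp
  10→19: 9 bp
  19→39: 20 bp
  39→58: 19 bp
  58→62: 4 bp
  62→72: 10 bp
  72→79: 7 bp
  79→83: 4 bp
  83→106: 23 bp
  106→111: 5 bp
  111→121: 10 bp
  121→125: 4 bp
  125→132: 7 bp
  132→136: 4 bp
  136→145: 9 bp
  145→152: 7 bp
  152→160: 8 bp
  160→0 (wrap): 165-160+0 = 5 bp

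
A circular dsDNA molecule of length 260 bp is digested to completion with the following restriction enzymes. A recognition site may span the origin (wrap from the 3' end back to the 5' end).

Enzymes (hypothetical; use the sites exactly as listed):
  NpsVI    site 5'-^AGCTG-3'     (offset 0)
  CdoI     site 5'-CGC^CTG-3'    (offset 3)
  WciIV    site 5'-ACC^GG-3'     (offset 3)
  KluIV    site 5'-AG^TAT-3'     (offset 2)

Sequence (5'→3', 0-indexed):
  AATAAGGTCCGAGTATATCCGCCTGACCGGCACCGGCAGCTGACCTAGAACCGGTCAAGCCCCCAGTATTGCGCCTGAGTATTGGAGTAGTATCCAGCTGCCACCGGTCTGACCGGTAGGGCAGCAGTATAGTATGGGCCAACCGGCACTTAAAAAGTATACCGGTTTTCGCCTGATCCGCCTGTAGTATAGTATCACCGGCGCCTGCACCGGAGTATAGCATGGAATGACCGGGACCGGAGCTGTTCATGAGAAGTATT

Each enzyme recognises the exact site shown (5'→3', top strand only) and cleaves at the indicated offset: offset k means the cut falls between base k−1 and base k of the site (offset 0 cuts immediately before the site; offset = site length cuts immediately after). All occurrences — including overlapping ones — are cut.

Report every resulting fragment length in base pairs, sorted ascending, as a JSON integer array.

[2,3,4,5,5,5,5,5,6,6,6,6,6,7,7,8,9,9,9,9,10,11,12,13,13,14,15,16,17,17]

Scan for sites:
  NpsVI AGCTG/0: at [37, 95, 240] ⇒ [37, 95, 240]
  CdoI CGCCTG/3: at [19, 71, 169, 178, 201] ⇒ [22, 74, 172, 181, 204]
  WciIV ACCGG/3: at [25, 31, 49, 102, 111, 141, 160, 196, 208, 229, 235] ⇒ [28, 34, 52, 105, 114, 144, 163, 199, 211, 232, 238]
  KluIV AGTAT/2: at [11, 64, 77, 88, 125, 130, 155, 185, 190, 213, 254] ⇒ [13, 66, 79, 90, 127, 132, 157, 187, 192, 215, 256]

All cut coordinates (distinct, sorted): [13, 22, 28, 34, 37, 52, 66, 74, 79, 90, 95, 105, 114, 127, 132, 144, 157, 163, 172, 181, 187, 192, 199, 204, 211, 215, 232, 238, 240, 256]

Fragments:
  13→22: 9 bp
  22→28: 6 bp
  28→34: 6 bp
  34→37: 3 bp
  37→52: 15 bp
  52→66: 14 bp
  66→74: 8 bp
  74→79: 5 bp
  79→90: 11 bp
  90→95: 5 bp
  95→105: 10 bp
  105→114: 9 bp
  114→127: 13 bp
  127→132: 5 bp
  132→144: 12 bp
  144→157: 13 bp
  157→163: 6 bp
  163→172: 9 bp
  172→181: 9 bp
  181→187: 6 bp
  187→192: 5 bp
  192→199: 7 bp
  199→204: 5 bp
  204→211: 7 bp
  211→215: 4 bp
  215→232: 17 bp
  232→238: 6 bp
  238→240: 2 bp
  240→256: 16 bp
  256→13 (wrap): 260-256+13 = 17 bp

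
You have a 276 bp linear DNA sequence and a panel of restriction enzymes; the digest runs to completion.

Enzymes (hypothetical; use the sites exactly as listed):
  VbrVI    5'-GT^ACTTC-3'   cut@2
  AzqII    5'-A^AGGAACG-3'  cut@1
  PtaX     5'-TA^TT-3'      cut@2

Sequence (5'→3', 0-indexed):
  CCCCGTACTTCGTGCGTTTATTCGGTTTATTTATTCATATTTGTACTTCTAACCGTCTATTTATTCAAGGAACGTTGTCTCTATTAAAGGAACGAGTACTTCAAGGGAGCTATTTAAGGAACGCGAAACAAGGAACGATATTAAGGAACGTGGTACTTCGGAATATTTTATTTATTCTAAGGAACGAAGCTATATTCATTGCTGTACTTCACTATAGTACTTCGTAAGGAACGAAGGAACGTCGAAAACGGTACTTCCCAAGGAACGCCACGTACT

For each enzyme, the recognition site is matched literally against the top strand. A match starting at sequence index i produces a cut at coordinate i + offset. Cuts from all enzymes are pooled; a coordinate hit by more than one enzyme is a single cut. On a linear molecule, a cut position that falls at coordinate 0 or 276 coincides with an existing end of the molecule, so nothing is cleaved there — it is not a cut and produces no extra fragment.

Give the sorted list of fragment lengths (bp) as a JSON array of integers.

[3,4,4,4,4,4,4,5,5,5,6,6,8,8,8,9,10,10,11,11,11,13,14,14,15,15,15,16,16,18]

Per-enzyme occurrences:
  VbrVI GTACTTC/2: at [4, 42, 95, 152, 203, 216, 250] ⇒ [6, 44, 97, 154, 205, 218, 252]
  AzqII AAGGAACG/1: at [66, 86, 115, 129, 142, 178, 225, 233, 259] ⇒ [67, 87, 116, 130, 143, 179, 226, 234, 260]
  PtaX TATT/2: at [18, 27, 31, 37, 57, 61, 81, 110, 138, 163, 168, 172, 192] ⇒ [20, 29, 33, 39, 59, 63, 83, 112, 140, 165, 170, 174, 194]

Pooled cuts: [6, 20, 29, 33, 39, 44, 59, 63, 67, 83, 87, 97, 112, 116, 130, 140, 143, 154, 165, 170, 174, 179, 194, 205, 218, 226, 234, 252, 260]

Fragments:
  [0,6): 6 bp
  [6,20): 14 bp
  [20,29): 9 bp
  [29,33): 4 bp
  [33,39): 6 bp
  [39,44): 5 bp
  [44,59): 15 bp
  [59,63): 4 bp
  [63,67): 4 bp
  [67,83): 16 bp
  [83,87): 4 bp
  [87,97): 10 bp
  [97,112): 15 bp
  [112,116): 4 bp
  [116,130): 14 bp
  [130,140): 10 bp
  [140,143): 3 bp
  [143,154): 11 bp
  [154,165): 11 bp
  [165,170): 5 bp
  [170,174): 4 bp
  [174,179): 5 bp
  [179,194): 15 bp
  [194,205): 11 bp
  [205,218): 13 bp
  [218,226): 8 bp
  [226,234): 8 bp
  [234,252): 18 bp
  [252,260): 8 bp
  [260,276): 16 bp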